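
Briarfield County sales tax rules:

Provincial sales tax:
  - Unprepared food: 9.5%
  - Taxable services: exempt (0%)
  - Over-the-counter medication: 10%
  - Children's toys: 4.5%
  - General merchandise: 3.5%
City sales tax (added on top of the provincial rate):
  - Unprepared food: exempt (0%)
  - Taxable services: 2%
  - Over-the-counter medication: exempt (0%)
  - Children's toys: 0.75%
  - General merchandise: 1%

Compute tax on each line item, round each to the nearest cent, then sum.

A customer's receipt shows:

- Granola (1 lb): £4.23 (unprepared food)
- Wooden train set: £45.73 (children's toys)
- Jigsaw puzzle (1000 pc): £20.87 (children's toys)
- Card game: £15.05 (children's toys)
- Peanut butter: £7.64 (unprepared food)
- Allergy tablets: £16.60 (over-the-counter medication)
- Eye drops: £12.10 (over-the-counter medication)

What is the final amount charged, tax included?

Granola (1 lb) £4.23: unprepared food → 9.5% + 0% city = 9.5% → £0.40
Wooden train set £45.73: children's toys → 4.5% + 0.75% city = 5.25% → £2.40
Jigsaw puzzle (1000 pc) £20.87: children's toys → 4.5% + 0.75% city = 5.25% → £1.10
Card game £15.05: children's toys → 4.5% + 0.75% city = 5.25% → £0.79
Peanut butter £7.64: unprepared food → 9.5% + 0% city = 9.5% → £0.73
Allergy tablets £16.60: over-the-counter medication → 10% + 0% city = 10% → £1.66
Eye drops £12.10: over-the-counter medication → 10% + 0% city = 10% → £1.21
Subtotal = £122.22; tax = £8.29; total due = £130.51

£130.51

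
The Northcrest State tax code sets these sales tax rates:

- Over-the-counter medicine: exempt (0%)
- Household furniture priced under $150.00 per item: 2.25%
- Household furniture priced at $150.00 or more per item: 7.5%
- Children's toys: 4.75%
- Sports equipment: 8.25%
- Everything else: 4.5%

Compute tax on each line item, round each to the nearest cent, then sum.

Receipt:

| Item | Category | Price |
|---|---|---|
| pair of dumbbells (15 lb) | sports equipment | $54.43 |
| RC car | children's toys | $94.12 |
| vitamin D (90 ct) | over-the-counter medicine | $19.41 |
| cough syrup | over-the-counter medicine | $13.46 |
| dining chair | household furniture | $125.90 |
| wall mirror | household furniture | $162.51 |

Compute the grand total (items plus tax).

Pair of dumbbells (15 lb) $54.43: sports equipment → 8.25% → $4.49
RC car $94.12: children's toys → 4.75% → $4.47
Vitamin D (90 ct) $19.41: over-the-counter medicine → 0% → $0.00
Cough syrup $13.46: over-the-counter medicine → 0% → $0.00
Dining chair $125.90: household furniture, under $150.00 → 2.25% → $2.83
Wall mirror $162.51: household furniture, $150.00 or more → 7.5% → $12.19
Subtotal = $469.83; tax = $23.98; total due = $493.81

$493.81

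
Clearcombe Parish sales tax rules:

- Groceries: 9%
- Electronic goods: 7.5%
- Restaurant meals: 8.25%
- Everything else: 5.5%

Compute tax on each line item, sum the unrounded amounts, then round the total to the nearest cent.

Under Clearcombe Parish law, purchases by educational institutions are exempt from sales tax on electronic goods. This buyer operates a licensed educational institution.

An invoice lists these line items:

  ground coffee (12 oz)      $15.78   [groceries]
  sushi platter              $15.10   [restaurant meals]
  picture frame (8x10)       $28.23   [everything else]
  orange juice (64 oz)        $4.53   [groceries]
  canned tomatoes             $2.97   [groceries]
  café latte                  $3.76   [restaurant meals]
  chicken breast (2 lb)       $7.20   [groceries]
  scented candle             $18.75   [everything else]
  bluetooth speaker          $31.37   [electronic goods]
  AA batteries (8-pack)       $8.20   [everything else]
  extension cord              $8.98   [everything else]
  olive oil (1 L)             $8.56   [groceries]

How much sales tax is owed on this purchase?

$8.60

Ground coffee (12 oz) $15.78: groceries → 9% → $1.4202
Sushi platter $15.10: restaurant meals → 8.25% → $1.24575
Picture frame (8x10) $28.23: everything else → 5.5% → $1.55265
Orange juice (64 oz) $4.53: groceries → 9% → $0.4077
Canned tomatoes $2.97: groceries → 9% → $0.2673
Café latte $3.76: restaurant meals → 8.25% → $0.3102
Chicken breast (2 lb) $7.20: groceries → 9% → $0.648
Scented candle $18.75: everything else → 5.5% → $1.03125
Bluetooth speaker $31.37: electronic goods, buyer-exempt → 0% → $0.00
AA batteries (8-pack) $8.20: everything else → 5.5% → $0.451
Extension cord $8.98: everything else → 5.5% → $0.4939
Olive oil (1 L) $8.56: groceries → 9% → $0.7704
Unrounded tax sum = $8.59835 → $8.60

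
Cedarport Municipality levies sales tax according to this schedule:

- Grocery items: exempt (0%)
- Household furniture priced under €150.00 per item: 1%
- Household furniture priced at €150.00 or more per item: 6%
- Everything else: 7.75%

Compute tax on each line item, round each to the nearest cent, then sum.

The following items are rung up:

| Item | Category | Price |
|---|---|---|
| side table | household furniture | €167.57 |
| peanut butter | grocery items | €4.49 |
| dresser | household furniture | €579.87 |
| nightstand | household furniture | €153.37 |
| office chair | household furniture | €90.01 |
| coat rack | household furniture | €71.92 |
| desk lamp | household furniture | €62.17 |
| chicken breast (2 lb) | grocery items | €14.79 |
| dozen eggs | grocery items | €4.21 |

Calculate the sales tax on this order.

€56.28

Side table €167.57: household furniture, €150.00 or more → 6% → €10.05
Peanut butter €4.49: grocery items → 0% → €0.00
Dresser €579.87: household furniture, €150.00 or more → 6% → €34.79
Nightstand €153.37: household furniture, €150.00 or more → 6% → €9.20
Office chair €90.01: household furniture, under €150.00 → 1% → €0.90
Coat rack €71.92: household furniture, under €150.00 → 1% → €0.72
Desk lamp €62.17: household furniture, under €150.00 → 1% → €0.62
Chicken breast (2 lb) €14.79: grocery items → 0% → €0.00
Dozen eggs €4.21: grocery items → 0% → €0.00
Total tax = €10.05 + €34.79 + €9.20 + €0.90 + €0.72 + €0.62 = €56.28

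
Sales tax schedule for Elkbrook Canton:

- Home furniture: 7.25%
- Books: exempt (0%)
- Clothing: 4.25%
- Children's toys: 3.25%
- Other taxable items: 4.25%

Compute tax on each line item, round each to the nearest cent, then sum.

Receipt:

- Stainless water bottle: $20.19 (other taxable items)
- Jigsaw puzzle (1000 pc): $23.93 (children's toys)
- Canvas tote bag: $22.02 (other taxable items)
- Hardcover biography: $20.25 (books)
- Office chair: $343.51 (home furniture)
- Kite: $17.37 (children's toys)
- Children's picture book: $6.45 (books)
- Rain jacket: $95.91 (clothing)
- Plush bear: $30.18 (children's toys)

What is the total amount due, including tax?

$612.91

Stainless water bottle $20.19: other taxable items → 4.25% → $0.86
Jigsaw puzzle (1000 pc) $23.93: children's toys → 3.25% → $0.78
Canvas tote bag $22.02: other taxable items → 4.25% → $0.94
Hardcover biography $20.25: books → 0% → $0.00
Office chair $343.51: home furniture → 7.25% → $24.90
Kite $17.37: children's toys → 3.25% → $0.56
Children's picture book $6.45: books → 0% → $0.00
Rain jacket $95.91: clothing → 4.25% → $4.08
Plush bear $30.18: children's toys → 3.25% → $0.98
Subtotal = $579.81; tax = $33.10; total due = $612.91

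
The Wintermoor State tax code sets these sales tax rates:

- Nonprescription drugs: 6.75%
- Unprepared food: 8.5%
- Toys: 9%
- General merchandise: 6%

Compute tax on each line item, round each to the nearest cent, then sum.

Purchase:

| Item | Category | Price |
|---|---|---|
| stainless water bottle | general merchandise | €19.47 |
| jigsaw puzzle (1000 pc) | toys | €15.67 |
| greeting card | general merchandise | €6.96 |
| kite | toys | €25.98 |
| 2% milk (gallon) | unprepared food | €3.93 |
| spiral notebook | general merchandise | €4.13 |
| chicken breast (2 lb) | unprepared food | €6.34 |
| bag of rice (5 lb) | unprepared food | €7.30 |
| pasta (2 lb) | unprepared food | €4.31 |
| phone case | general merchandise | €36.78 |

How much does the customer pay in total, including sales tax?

Stainless water bottle €19.47: general merchandise → 6% → €1.17
Jigsaw puzzle (1000 pc) €15.67: toys → 9% → €1.41
Greeting card €6.96: general merchandise → 6% → €0.42
Kite €25.98: toys → 9% → €2.34
2% milk (gallon) €3.93: unprepared food → 8.5% → €0.33
Spiral notebook €4.13: general merchandise → 6% → €0.25
Chicken breast (2 lb) €6.34: unprepared food → 8.5% → €0.54
Bag of rice (5 lb) €7.30: unprepared food → 8.5% → €0.62
Pasta (2 lb) €4.31: unprepared food → 8.5% → €0.37
Phone case €36.78: general merchandise → 6% → €2.21
Subtotal = €130.87; tax = €9.66; total due = €140.53

€140.53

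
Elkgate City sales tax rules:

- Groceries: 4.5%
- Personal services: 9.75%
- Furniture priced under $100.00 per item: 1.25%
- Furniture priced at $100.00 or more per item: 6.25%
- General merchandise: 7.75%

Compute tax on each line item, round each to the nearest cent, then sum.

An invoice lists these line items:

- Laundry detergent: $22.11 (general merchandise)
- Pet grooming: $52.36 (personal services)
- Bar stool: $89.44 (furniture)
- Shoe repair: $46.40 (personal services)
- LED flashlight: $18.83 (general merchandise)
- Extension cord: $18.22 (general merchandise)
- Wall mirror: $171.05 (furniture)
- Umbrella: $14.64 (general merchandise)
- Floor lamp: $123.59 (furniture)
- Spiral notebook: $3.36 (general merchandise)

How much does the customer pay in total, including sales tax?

$595.13

Laundry detergent $22.11: general merchandise → 7.75% → $1.71
Pet grooming $52.36: personal services → 9.75% → $5.11
Bar stool $89.44: furniture, under $100.00 → 1.25% → $1.12
Shoe repair $46.40: personal services → 9.75% → $4.52
LED flashlight $18.83: general merchandise → 7.75% → $1.46
Extension cord $18.22: general merchandise → 7.75% → $1.41
Wall mirror $171.05: furniture, $100.00 or more → 6.25% → $10.69
Umbrella $14.64: general merchandise → 7.75% → $1.13
Floor lamp $123.59: furniture, $100.00 or more → 6.25% → $7.72
Spiral notebook $3.36: general merchandise → 7.75% → $0.26
Subtotal = $560.00; tax = $35.13; total due = $595.13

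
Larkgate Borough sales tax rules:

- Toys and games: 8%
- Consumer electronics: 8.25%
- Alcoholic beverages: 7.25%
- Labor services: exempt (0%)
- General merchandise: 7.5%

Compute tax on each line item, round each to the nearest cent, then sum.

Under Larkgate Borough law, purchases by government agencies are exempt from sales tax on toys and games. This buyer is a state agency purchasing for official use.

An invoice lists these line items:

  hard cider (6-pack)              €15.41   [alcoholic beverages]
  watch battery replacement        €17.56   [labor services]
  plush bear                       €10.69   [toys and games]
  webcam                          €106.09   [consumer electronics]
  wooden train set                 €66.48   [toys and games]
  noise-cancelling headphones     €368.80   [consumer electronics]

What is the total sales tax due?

Hard cider (6-pack) €15.41: alcoholic beverages → 7.25% → €1.12
Watch battery replacement €17.56: labor services → 0% → €0.00
Plush bear €10.69: toys and games, buyer-exempt → 0% → €0.00
Webcam €106.09: consumer electronics → 8.25% → €8.75
Wooden train set €66.48: toys and games, buyer-exempt → 0% → €0.00
Noise-cancelling headphones €368.80: consumer electronics → 8.25% → €30.43
Total tax = €1.12 + €8.75 + €30.43 = €40.30

€40.30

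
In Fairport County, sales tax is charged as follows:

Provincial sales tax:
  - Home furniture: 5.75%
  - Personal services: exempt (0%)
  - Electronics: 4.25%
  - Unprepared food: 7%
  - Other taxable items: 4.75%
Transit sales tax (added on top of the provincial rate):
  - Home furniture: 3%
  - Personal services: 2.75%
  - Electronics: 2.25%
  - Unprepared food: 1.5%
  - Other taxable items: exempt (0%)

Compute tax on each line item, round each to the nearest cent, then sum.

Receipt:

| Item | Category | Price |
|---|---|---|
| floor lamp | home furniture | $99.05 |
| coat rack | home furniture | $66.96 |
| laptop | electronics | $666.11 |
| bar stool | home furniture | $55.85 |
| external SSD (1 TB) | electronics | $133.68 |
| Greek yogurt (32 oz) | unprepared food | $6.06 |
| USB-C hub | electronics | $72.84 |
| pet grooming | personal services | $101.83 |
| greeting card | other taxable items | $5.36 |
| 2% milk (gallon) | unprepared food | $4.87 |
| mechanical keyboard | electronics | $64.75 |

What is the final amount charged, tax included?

Floor lamp $99.05: home furniture → 5.75% + 3% transit = 8.75% → $8.67
Coat rack $66.96: home furniture → 5.75% + 3% transit = 8.75% → $5.86
Laptop $666.11: electronics → 4.25% + 2.25% transit = 6.5% → $43.30
Bar stool $55.85: home furniture → 5.75% + 3% transit = 8.75% → $4.89
External SSD (1 TB) $133.68: electronics → 4.25% + 2.25% transit = 6.5% → $8.69
Greek yogurt (32 oz) $6.06: unprepared food → 7% + 1.5% transit = 8.5% → $0.52
USB-C hub $72.84: electronics → 4.25% + 2.25% transit = 6.5% → $4.73
Pet grooming $101.83: personal services → 0% + 2.75% transit = 2.75% → $2.80
Greeting card $5.36: other taxable items → 4.75% + 0% transit = 4.75% → $0.25
2% milk (gallon) $4.87: unprepared food → 7% + 1.5% transit = 8.5% → $0.41
Mechanical keyboard $64.75: electronics → 4.25% + 2.25% transit = 6.5% → $4.21
Subtotal = $1277.36; tax = $84.33; total due = $1361.69

$1361.69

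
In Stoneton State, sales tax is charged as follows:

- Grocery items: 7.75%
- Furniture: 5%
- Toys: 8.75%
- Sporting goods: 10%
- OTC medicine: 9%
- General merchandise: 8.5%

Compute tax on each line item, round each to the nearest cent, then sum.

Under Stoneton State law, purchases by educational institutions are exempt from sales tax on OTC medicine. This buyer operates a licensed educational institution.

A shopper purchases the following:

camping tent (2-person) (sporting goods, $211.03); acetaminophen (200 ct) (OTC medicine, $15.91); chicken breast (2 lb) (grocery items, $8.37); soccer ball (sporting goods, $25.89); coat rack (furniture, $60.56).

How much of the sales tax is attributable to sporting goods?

Camping tent (2-person) $211.03: sporting goods → 10% → $21.10
Soccer ball $25.89: sporting goods → 10% → $2.59
Tax on sporting goods = $21.10 + $2.59 = $23.69

$23.69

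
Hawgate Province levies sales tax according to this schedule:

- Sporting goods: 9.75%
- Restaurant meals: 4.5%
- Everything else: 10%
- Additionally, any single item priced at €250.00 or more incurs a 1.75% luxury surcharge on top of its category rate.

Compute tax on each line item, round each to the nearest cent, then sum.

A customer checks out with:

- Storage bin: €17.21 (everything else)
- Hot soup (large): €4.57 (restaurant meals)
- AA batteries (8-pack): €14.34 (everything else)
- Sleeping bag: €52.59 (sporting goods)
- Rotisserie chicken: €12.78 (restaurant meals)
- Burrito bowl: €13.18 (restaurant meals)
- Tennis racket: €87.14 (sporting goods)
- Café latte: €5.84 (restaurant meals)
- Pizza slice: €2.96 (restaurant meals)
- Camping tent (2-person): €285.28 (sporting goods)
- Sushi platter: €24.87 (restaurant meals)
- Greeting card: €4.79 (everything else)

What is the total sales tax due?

€52.96

Storage bin €17.21: everything else → 10% → €1.72
Hot soup (large) €4.57: restaurant meals → 4.5% → €0.21
AA batteries (8-pack) €14.34: everything else → 10% → €1.43
Sleeping bag €52.59: sporting goods → 9.75% → €5.13
Rotisserie chicken €12.78: restaurant meals → 4.5% → €0.58
Burrito bowl €13.18: restaurant meals → 4.5% → €0.59
Tennis racket €87.14: sporting goods → 9.75% → €8.50
Café latte €5.84: restaurant meals → 4.5% → €0.26
Pizza slice €2.96: restaurant meals → 4.5% → €0.13
Camping tent (2-person) €285.28: sporting goods → 9.75% + 1.75% surcharge = 11.5% → €32.81
Sushi platter €24.87: restaurant meals → 4.5% → €1.12
Greeting card €4.79: everything else → 10% → €0.48
Total tax = €1.72 + €0.21 + €1.43 + €5.13 + €0.58 + €0.59 + €8.50 + €0.26 + €0.13 + €32.81 + €1.12 + €0.48 = €52.96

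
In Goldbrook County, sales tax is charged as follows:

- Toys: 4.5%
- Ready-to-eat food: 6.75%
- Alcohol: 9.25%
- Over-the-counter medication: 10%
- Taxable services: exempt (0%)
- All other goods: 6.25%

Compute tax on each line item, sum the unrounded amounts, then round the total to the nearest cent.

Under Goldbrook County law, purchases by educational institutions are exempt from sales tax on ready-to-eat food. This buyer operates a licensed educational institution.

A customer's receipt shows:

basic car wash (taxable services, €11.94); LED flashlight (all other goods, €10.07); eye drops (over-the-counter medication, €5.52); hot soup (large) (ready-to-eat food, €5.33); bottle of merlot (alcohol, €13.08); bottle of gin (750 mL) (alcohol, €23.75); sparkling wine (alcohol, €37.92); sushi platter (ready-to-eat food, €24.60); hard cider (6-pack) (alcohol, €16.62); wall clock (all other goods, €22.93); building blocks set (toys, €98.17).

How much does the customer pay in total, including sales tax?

€285.41

Basic car wash €11.94: taxable services → 0% → €0.00
LED flashlight €10.07: all other goods → 6.25% → €0.629375
Eye drops €5.52: over-the-counter medication → 10% → €0.552
Hot soup (large) €5.33: ready-to-eat food, buyer-exempt → 0% → €0.00
Bottle of merlot €13.08: alcohol → 9.25% → €1.2099
Bottle of gin (750 mL) €23.75: alcohol → 9.25% → €2.196875
Sparkling wine €37.92: alcohol → 9.25% → €3.5076
Sushi platter €24.60: ready-to-eat food, buyer-exempt → 0% → €0.00
Hard cider (6-pack) €16.62: alcohol → 9.25% → €1.53735
Wall clock €22.93: all other goods → 6.25% → €1.433125
Building blocks set €98.17: toys → 4.5% → €4.41765
Subtotal = €269.93; unrounded tax = €15.483875 → €15.48; total due = €285.41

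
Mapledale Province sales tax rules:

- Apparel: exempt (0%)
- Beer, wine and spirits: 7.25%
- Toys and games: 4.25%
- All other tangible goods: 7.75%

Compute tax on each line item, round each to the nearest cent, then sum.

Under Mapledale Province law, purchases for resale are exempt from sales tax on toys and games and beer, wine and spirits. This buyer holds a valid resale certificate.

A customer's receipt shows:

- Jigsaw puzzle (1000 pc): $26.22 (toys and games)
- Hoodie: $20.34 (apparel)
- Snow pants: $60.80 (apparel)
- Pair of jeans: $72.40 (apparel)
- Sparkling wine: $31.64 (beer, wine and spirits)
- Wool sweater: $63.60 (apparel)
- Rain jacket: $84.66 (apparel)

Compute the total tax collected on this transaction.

$0.00

Jigsaw puzzle (1000 pc) $26.22: toys and games, buyer-exempt → 0% → $0.00
Hoodie $20.34: apparel → 0% → $0.00
Snow pants $60.80: apparel → 0% → $0.00
Pair of jeans $72.40: apparel → 0% → $0.00
Sparkling wine $31.64: beer, wine and spirits, buyer-exempt → 0% → $0.00
Wool sweater $63.60: apparel → 0% → $0.00
Rain jacket $84.66: apparel → 0% → $0.00
Total tax = $0.00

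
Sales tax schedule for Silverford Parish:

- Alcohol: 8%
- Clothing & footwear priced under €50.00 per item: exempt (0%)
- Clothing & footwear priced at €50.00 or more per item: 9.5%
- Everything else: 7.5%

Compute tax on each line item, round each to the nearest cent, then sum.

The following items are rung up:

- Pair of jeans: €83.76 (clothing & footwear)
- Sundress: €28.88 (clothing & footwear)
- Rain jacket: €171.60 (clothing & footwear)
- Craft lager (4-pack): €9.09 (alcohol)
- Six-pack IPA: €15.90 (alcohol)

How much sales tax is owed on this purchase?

Pair of jeans €83.76: clothing & footwear, €50.00 or more → 9.5% → €7.96
Sundress €28.88: clothing & footwear, under €50.00 → 0% → €0.00
Rain jacket €171.60: clothing & footwear, €50.00 or more → 9.5% → €16.30
Craft lager (4-pack) €9.09: alcohol → 8% → €0.73
Six-pack IPA €15.90: alcohol → 8% → €1.27
Total tax = €7.96 + €16.30 + €0.73 + €1.27 = €26.26

€26.26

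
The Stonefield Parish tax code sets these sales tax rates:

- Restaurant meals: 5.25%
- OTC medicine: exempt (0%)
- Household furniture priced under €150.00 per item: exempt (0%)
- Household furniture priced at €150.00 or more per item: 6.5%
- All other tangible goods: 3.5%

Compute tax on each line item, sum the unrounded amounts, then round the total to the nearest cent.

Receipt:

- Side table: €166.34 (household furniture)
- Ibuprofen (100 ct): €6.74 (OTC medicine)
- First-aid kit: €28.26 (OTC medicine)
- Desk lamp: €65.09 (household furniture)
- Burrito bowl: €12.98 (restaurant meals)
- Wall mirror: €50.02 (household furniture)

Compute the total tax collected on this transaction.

€11.49

Side table €166.34: household furniture, €150.00 or more → 6.5% → €10.8121
Ibuprofen (100 ct) €6.74: OTC medicine → 0% → €0.00
First-aid kit €28.26: OTC medicine → 0% → €0.00
Desk lamp €65.09: household furniture, under €150.00 → 0% → €0.00
Burrito bowl €12.98: restaurant meals → 5.25% → €0.68145
Wall mirror €50.02: household furniture, under €150.00 → 0% → €0.00
Unrounded tax sum = €11.49355 → €11.49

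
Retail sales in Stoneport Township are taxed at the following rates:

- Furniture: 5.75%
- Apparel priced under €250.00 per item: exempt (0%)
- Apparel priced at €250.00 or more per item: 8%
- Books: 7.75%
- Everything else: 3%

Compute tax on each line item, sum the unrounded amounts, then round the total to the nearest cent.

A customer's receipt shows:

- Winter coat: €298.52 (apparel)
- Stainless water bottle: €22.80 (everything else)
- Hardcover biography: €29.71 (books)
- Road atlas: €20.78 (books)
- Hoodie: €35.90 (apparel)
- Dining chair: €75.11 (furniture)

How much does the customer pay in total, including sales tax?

Winter coat €298.52: apparel, €250.00 or more → 8% → €23.8816
Stainless water bottle €22.80: everything else → 3% → €0.684
Hardcover biography €29.71: books → 7.75% → €2.302525
Road atlas €20.78: books → 7.75% → €1.61045
Hoodie €35.90: apparel, under €250.00 → 0% → €0.00
Dining chair €75.11: furniture → 5.75% → €4.318825
Subtotal = €482.82; unrounded tax = €32.7974 → €32.80; total due = €515.62

€515.62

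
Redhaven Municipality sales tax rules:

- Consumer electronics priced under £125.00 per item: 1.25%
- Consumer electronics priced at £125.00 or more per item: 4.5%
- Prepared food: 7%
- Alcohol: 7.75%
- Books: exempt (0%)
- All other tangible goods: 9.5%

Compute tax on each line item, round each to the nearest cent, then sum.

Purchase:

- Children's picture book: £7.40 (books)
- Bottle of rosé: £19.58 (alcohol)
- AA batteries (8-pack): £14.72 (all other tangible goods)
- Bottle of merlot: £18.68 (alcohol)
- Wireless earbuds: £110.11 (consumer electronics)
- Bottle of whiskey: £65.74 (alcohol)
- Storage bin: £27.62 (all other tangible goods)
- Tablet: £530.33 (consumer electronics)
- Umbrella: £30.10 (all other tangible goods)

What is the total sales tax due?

Children's picture book £7.40: books → 0% → £0.00
Bottle of rosé £19.58: alcohol → 7.75% → £1.52
AA batteries (8-pack) £14.72: all other tangible goods → 9.5% → £1.40
Bottle of merlot £18.68: alcohol → 7.75% → £1.45
Wireless earbuds £110.11: consumer electronics, under £125.00 → 1.25% → £1.38
Bottle of whiskey £65.74: alcohol → 7.75% → £5.09
Storage bin £27.62: all other tangible goods → 9.5% → £2.62
Tablet £530.33: consumer electronics, £125.00 or more → 4.5% → £23.86
Umbrella £30.10: all other tangible goods → 9.5% → £2.86
Total tax = £1.52 + £1.40 + £1.45 + £1.38 + £5.09 + £2.62 + £23.86 + £2.86 = £40.18

£40.18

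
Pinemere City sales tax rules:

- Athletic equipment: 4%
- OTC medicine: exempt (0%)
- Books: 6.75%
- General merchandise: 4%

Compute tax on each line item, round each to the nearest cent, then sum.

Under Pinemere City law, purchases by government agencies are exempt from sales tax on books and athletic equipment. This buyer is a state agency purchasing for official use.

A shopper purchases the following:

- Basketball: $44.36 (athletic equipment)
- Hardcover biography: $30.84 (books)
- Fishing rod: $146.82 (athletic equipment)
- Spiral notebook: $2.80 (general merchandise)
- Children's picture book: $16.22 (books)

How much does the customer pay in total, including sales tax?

$241.15

Basketball $44.36: athletic equipment, buyer-exempt → 0% → $0.00
Hardcover biography $30.84: books, buyer-exempt → 0% → $0.00
Fishing rod $146.82: athletic equipment, buyer-exempt → 0% → $0.00
Spiral notebook $2.80: general merchandise → 4% → $0.11
Children's picture book $16.22: books, buyer-exempt → 0% → $0.00
Subtotal = $241.04; tax = $0.11; total due = $241.15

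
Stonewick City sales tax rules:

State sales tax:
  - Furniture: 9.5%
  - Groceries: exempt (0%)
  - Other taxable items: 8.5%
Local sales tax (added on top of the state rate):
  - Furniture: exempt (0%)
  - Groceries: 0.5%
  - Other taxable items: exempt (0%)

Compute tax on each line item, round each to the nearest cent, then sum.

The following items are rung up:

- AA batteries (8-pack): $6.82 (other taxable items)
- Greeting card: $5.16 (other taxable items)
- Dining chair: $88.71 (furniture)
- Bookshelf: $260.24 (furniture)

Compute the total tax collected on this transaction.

AA batteries (8-pack) $6.82: other taxable items → 8.5% + 0% local = 8.5% → $0.58
Greeting card $5.16: other taxable items → 8.5% + 0% local = 8.5% → $0.44
Dining chair $88.71: furniture → 9.5% + 0% local = 9.5% → $8.43
Bookshelf $260.24: furniture → 9.5% + 0% local = 9.5% → $24.72
Total tax = $0.58 + $0.44 + $8.43 + $24.72 = $34.17

$34.17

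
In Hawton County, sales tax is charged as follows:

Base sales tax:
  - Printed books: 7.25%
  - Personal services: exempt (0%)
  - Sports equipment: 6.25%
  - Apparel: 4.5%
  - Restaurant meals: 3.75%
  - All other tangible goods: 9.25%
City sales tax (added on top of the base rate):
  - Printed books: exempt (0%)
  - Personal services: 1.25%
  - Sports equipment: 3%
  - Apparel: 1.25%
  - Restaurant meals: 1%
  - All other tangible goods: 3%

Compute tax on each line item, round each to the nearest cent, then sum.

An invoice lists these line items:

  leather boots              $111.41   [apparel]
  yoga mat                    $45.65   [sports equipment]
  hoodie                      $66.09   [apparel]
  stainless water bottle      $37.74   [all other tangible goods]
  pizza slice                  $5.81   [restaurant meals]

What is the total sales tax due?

Leather boots $111.41: apparel → 4.5% + 1.25% city = 5.75% → $6.41
Yoga mat $45.65: sports equipment → 6.25% + 3% city = 9.25% → $4.22
Hoodie $66.09: apparel → 4.5% + 1.25% city = 5.75% → $3.80
Stainless water bottle $37.74: all other tangible goods → 9.25% + 3% city = 12.25% → $4.62
Pizza slice $5.81: restaurant meals → 3.75% + 1% city = 4.75% → $0.28
Total tax = $6.41 + $4.22 + $3.80 + $4.62 + $0.28 = $19.33

$19.33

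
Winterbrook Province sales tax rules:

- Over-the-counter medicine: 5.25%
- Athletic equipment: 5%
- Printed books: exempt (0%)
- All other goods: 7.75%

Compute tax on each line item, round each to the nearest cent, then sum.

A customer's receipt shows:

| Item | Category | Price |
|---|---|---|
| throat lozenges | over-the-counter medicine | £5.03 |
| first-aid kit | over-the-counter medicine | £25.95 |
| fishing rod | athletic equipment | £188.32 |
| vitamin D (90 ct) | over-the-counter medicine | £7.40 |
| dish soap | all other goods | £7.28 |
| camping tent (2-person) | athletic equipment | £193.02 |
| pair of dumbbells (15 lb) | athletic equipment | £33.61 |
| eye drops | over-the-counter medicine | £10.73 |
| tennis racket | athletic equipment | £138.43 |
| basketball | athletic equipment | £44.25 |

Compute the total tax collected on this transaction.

Throat lozenges £5.03: over-the-counter medicine → 5.25% → £0.26
First-aid kit £25.95: over-the-counter medicine → 5.25% → £1.36
Fishing rod £188.32: athletic equipment → 5% → £9.42
Vitamin D (90 ct) £7.40: over-the-counter medicine → 5.25% → £0.39
Dish soap £7.28: all other goods → 7.75% → £0.56
Camping tent (2-person) £193.02: athletic equipment → 5% → £9.65
Pair of dumbbells (15 lb) £33.61: athletic equipment → 5% → £1.68
Eye drops £10.73: over-the-counter medicine → 5.25% → £0.56
Tennis racket £138.43: athletic equipment → 5% → £6.92
Basketball £44.25: athletic equipment → 5% → £2.21
Total tax = £0.26 + £1.36 + £9.42 + £0.39 + £0.56 + £9.65 + £1.68 + £0.56 + £6.92 + £2.21 = £33.01

£33.01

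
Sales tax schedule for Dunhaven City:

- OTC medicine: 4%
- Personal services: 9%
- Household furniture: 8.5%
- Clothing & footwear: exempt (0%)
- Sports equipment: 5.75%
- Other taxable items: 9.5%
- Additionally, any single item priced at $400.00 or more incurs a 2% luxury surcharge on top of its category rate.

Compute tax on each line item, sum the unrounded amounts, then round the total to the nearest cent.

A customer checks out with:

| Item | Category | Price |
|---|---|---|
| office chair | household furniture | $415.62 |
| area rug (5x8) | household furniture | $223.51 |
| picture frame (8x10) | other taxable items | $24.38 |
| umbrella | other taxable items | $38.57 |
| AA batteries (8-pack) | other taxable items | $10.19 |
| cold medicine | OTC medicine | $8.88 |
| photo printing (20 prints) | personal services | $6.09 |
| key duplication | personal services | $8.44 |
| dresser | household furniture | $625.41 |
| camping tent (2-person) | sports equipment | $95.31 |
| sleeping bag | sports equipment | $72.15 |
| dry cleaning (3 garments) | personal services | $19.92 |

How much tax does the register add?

Office chair $415.62: household furniture → 8.5% + 2% surcharge = 10.5% → $43.6401
Area rug (5x8) $223.51: household furniture → 8.5% → $18.99835
Picture frame (8x10) $24.38: other taxable items → 9.5% → $2.3161
Umbrella $38.57: other taxable items → 9.5% → $3.66415
AA batteries (8-pack) $10.19: other taxable items → 9.5% → $0.96805
Cold medicine $8.88: OTC medicine → 4% → $0.3552
Photo printing (20 prints) $6.09: personal services → 9% → $0.5481
Key duplication $8.44: personal services → 9% → $0.7596
Dresser $625.41: household furniture → 8.5% + 2% surcharge = 10.5% → $65.66805
Camping tent (2-person) $95.31: sports equipment → 5.75% → $5.480325
Sleeping bag $72.15: sports equipment → 5.75% → $4.148625
Dry cleaning (3 garments) $19.92: personal services → 9% → $1.7928
Unrounded tax sum = $148.33945 → $148.34

$148.34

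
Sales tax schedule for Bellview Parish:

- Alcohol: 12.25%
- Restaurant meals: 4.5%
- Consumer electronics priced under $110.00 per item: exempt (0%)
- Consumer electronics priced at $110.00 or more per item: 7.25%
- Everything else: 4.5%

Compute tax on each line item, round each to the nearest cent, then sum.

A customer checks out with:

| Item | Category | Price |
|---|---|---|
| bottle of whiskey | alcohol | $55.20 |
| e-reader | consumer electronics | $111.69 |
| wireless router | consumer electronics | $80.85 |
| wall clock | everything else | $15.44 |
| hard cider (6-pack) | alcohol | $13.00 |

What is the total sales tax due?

$17.14

Bottle of whiskey $55.20: alcohol → 12.25% → $6.76
E-reader $111.69: consumer electronics, $110.00 or more → 7.25% → $8.10
Wireless router $80.85: consumer electronics, under $110.00 → 0% → $0.00
Wall clock $15.44: everything else → 4.5% → $0.69
Hard cider (6-pack) $13.00: alcohol → 12.25% → $1.59
Total tax = $6.76 + $8.10 + $0.69 + $1.59 = $17.14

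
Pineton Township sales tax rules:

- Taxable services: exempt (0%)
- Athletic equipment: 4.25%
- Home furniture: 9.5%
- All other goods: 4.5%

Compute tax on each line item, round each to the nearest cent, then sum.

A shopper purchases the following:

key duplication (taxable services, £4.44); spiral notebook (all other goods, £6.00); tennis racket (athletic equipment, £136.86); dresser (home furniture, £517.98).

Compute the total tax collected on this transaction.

£55.30

Key duplication £4.44: taxable services → 0% → £0.00
Spiral notebook £6.00: all other goods → 4.5% → £0.27
Tennis racket £136.86: athletic equipment → 4.25% → £5.82
Dresser £517.98: home furniture → 9.5% → £49.21
Total tax = £0.27 + £5.82 + £49.21 = £55.30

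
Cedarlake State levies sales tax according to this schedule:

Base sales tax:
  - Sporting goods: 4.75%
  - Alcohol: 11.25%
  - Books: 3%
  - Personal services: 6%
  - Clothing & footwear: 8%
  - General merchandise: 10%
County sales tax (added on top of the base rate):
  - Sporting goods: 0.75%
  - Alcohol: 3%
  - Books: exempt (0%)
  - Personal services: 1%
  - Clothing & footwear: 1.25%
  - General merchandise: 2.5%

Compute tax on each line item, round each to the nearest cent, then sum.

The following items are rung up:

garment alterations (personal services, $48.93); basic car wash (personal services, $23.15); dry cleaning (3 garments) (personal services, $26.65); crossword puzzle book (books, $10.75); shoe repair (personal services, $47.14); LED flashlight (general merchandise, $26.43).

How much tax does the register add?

Garment alterations $48.93: personal services → 6% + 1% county = 7% → $3.43
Basic car wash $23.15: personal services → 6% + 1% county = 7% → $1.62
Dry cleaning (3 garments) $26.65: personal services → 6% + 1% county = 7% → $1.87
Crossword puzzle book $10.75: books → 3% + 0% county = 3% → $0.32
Shoe repair $47.14: personal services → 6% + 1% county = 7% → $3.30
LED flashlight $26.43: general merchandise → 10% + 2.5% county = 12.5% → $3.30
Total tax = $3.43 + $1.62 + $1.87 + $0.32 + $3.30 + $3.30 = $13.84

$13.84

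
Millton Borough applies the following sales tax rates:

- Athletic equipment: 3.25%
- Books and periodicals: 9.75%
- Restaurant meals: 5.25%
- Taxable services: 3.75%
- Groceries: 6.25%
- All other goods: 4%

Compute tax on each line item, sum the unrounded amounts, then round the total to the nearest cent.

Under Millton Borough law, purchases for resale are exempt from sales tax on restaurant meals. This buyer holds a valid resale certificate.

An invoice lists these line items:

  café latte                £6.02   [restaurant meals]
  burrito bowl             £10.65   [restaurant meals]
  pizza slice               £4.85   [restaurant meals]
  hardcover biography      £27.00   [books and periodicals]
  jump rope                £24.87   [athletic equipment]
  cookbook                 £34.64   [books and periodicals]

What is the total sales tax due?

£6.82

Café latte £6.02: restaurant meals, buyer-exempt → 0% → £0.00
Burrito bowl £10.65: restaurant meals, buyer-exempt → 0% → £0.00
Pizza slice £4.85: restaurant meals, buyer-exempt → 0% → £0.00
Hardcover biography £27.00: books and periodicals → 9.75% → £2.6325
Jump rope £24.87: athletic equipment → 3.25% → £0.808275
Cookbook £34.64: books and periodicals → 9.75% → £3.3774
Unrounded tax sum = £6.818175 → £6.82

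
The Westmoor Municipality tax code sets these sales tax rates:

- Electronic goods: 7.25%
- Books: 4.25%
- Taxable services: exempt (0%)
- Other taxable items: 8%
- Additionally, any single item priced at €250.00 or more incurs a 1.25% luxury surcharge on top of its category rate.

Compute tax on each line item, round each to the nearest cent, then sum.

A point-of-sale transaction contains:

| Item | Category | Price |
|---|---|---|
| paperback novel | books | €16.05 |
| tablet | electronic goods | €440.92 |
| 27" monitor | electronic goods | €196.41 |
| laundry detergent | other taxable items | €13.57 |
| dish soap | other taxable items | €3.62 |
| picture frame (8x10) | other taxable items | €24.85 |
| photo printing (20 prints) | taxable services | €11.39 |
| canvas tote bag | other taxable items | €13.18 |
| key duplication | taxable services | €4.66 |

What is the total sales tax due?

Paperback novel €16.05: books → 4.25% → €0.68
Tablet €440.92: electronic goods → 7.25% + 1.25% surcharge = 8.5% → €37.48
27" monitor €196.41: electronic goods → 7.25% → €14.24
Laundry detergent €13.57: other taxable items → 8% → €1.09
Dish soap €3.62: other taxable items → 8% → €0.29
Picture frame (8x10) €24.85: other taxable items → 8% → €1.99
Photo printing (20 prints) €11.39: taxable services → 0% → €0.00
Canvas tote bag €13.18: other taxable items → 8% → €1.05
Key duplication €4.66: taxable services → 0% → €0.00
Total tax = €0.68 + €37.48 + €14.24 + €1.09 + €0.29 + €1.99 + €1.05 = €56.82

€56.82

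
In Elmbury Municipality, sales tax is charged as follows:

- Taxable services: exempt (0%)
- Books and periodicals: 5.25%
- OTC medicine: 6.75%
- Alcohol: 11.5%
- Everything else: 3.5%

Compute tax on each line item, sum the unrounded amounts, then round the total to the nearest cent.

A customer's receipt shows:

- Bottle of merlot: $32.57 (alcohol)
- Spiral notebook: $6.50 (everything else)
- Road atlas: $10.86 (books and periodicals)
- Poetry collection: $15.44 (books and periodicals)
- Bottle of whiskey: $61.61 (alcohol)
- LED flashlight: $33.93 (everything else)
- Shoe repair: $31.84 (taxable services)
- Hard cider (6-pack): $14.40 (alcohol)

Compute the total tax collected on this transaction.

$15.28

Bottle of merlot $32.57: alcohol → 11.5% → $3.74555
Spiral notebook $6.50: everything else → 3.5% → $0.2275
Road atlas $10.86: books and periodicals → 5.25% → $0.57015
Poetry collection $15.44: books and periodicals → 5.25% → $0.8106
Bottle of whiskey $61.61: alcohol → 11.5% → $7.08515
LED flashlight $33.93: everything else → 3.5% → $1.18755
Shoe repair $31.84: taxable services → 0% → $0.00
Hard cider (6-pack) $14.40: alcohol → 11.5% → $1.656
Unrounded tax sum = $15.2825 → $15.28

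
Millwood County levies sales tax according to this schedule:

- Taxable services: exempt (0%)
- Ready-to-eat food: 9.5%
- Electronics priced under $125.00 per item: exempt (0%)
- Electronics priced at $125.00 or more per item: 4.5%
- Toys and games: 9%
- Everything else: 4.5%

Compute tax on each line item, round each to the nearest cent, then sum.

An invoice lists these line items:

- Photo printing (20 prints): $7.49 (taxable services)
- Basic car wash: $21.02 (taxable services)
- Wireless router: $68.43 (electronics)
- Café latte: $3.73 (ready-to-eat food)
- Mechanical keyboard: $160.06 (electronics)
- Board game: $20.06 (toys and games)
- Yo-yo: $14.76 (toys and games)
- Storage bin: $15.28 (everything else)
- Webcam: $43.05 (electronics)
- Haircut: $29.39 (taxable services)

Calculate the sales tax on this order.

$11.38

Photo printing (20 prints) $7.49: taxable services → 0% → $0.00
Basic car wash $21.02: taxable services → 0% → $0.00
Wireless router $68.43: electronics, under $125.00 → 0% → $0.00
Café latte $3.73: ready-to-eat food → 9.5% → $0.35
Mechanical keyboard $160.06: electronics, $125.00 or more → 4.5% → $7.20
Board game $20.06: toys and games → 9% → $1.81
Yo-yo $14.76: toys and games → 9% → $1.33
Storage bin $15.28: everything else → 4.5% → $0.69
Webcam $43.05: electronics, under $125.00 → 0% → $0.00
Haircut $29.39: taxable services → 0% → $0.00
Total tax = $0.35 + $7.20 + $1.81 + $1.33 + $0.69 = $11.38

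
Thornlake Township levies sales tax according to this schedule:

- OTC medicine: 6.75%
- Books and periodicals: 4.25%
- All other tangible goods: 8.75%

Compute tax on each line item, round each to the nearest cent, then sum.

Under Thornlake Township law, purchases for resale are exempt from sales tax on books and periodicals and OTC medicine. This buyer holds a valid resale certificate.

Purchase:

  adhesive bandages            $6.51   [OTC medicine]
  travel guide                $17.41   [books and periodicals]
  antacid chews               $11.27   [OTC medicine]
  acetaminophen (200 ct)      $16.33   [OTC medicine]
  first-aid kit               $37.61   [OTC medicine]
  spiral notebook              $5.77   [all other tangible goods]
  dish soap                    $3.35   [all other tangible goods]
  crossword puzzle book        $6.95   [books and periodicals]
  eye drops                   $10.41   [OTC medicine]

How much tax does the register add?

$0.79

Adhesive bandages $6.51: OTC medicine, buyer-exempt → 0% → $0.00
Travel guide $17.41: books and periodicals, buyer-exempt → 0% → $0.00
Antacid chews $11.27: OTC medicine, buyer-exempt → 0% → $0.00
Acetaminophen (200 ct) $16.33: OTC medicine, buyer-exempt → 0% → $0.00
First-aid kit $37.61: OTC medicine, buyer-exempt → 0% → $0.00
Spiral notebook $5.77: all other tangible goods → 8.75% → $0.50
Dish soap $3.35: all other tangible goods → 8.75% → $0.29
Crossword puzzle book $6.95: books and periodicals, buyer-exempt → 0% → $0.00
Eye drops $10.41: OTC medicine, buyer-exempt → 0% → $0.00
Total tax = $0.50 + $0.29 = $0.79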